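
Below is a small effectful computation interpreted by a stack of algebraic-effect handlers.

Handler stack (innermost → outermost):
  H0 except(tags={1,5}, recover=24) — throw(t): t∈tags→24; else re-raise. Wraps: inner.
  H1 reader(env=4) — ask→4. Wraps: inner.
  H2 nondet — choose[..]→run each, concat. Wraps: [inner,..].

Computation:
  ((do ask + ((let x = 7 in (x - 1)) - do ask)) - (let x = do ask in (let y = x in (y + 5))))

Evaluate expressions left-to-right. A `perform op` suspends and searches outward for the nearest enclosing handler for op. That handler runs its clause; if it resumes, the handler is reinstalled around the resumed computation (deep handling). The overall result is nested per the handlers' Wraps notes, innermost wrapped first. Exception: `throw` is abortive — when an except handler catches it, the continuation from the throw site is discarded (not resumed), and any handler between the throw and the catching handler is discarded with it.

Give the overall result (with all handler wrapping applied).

Answer: [-3]

Evaluation trace:
ask @ H1 ⇒ 4
ask @ H1 ⇒ 4
ask @ H1 ⇒ 4
H0 returns -3
H1 returns -3
H2 returns [-3]
= [-3]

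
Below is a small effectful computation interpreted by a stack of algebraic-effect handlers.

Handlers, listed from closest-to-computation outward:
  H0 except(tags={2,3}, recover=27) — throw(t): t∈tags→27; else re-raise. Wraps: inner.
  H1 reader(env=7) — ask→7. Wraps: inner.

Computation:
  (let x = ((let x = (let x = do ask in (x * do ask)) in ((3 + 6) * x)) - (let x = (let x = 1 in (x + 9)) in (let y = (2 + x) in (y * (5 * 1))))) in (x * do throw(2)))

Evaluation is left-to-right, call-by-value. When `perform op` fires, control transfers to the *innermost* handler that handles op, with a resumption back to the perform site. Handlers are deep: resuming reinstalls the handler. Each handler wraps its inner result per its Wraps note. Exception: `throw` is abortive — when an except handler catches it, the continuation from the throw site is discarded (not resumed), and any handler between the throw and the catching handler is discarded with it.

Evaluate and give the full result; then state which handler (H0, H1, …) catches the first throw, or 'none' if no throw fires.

Working:
ask @ H1 ⇒ 7
ask @ H1 ⇒ 7
throw(2) @ H0 caught ⇒ 27
H1 returns 27
= 27

Answer: 27 ; first throw caught by: H0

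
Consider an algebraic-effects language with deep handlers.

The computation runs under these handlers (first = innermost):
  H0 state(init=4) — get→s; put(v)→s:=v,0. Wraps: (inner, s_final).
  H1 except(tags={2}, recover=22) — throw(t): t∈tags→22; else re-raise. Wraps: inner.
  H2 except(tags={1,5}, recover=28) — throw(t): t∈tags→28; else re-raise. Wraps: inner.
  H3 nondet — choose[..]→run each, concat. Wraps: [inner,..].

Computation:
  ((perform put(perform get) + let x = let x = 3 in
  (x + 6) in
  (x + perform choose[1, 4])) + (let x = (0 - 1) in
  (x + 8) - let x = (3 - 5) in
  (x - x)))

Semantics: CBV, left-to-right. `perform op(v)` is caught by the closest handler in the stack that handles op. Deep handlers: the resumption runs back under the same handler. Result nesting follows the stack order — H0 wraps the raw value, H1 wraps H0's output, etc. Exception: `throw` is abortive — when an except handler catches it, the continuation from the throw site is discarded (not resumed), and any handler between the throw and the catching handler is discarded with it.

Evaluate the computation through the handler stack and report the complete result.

Answer: [(17, 4), (20, 4)]

Step-by-step:
get @ H0 ⇒ 4
put(4) @ H0 ⇒ s:=4
choose[1, 4] @ H3
  branch[0] choose=1:
    H0 returns (17, 4)
    H1 returns (17, 4)
    H2 returns (17, 4)
    H3 returns [(17, 4)]
  branch[1] choose=4:
    H0 returns (20, 4)
    H1 returns (20, 4)
    H2 returns (20, 4)
    H3 returns [(20, 4)]
= [(17, 4), (20, 4)]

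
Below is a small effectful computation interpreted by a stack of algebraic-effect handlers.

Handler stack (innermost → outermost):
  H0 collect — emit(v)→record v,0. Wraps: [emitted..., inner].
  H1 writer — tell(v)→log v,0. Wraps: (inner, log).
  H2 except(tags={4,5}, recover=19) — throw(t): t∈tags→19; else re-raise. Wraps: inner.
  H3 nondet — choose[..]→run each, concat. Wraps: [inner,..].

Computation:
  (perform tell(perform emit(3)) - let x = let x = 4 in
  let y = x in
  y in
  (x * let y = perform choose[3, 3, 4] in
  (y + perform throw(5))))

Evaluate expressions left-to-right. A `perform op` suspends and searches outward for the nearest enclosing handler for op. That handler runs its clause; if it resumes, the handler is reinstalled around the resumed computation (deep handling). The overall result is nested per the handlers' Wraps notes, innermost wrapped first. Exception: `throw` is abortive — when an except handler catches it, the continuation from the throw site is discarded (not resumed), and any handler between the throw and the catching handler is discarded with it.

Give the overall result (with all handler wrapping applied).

Answer: [19, 19, 19]

Evaluation trace:
emit(3) @ H0 ⇒ out+=3
tell(0) @ H1 ⇒ log+=0
choose[3, 3, 4] @ H3
  branch[0] choose=3:
    throw(5) @ H2 caught ⇒ 19
    H3 returns [19]
  branch[1] choose=3:
    throw(5) @ H2 caught ⇒ 19
    H3 returns [19]
  branch[2] choose=4:
    throw(5) @ H2 caught ⇒ 19
    H3 returns [19]
= [19, 19, 19]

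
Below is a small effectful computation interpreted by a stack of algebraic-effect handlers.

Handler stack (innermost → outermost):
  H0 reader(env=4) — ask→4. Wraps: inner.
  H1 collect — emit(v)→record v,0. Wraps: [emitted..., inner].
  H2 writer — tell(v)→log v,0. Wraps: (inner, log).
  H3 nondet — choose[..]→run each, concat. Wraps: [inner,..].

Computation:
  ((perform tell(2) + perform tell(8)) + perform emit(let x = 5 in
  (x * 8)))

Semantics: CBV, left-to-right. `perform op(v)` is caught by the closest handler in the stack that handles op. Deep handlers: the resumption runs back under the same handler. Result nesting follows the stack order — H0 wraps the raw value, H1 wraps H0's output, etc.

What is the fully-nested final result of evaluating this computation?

Answer: [([40, 0], (2, 8))]

Step-by-step:
tell(2) @ H2 ⇒ log+=2
tell(8) @ H2 ⇒ log+=8
emit(40) @ H1 ⇒ out+=40
H0 returns 0
H1 returns [40, 0]
H2 returns ([40, 0], (2, 8))
H3 returns [([40, 0], (2, 8))]
= [([40, 0], (2, 8))]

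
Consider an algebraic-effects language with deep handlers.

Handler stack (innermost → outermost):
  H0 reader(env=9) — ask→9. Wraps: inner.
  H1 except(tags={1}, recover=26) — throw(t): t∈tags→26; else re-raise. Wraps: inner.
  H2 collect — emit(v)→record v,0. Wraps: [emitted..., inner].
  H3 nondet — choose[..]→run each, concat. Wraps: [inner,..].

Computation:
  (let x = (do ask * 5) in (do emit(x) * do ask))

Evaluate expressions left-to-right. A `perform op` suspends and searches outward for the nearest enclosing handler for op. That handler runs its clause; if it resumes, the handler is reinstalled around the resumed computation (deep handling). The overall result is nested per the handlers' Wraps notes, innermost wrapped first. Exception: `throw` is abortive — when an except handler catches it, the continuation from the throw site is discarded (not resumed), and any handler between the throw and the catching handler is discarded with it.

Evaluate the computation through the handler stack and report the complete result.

Answer: [[45, 0]]

Working:
ask @ H0 ⇒ 9
emit(45) @ H2 ⇒ out+=45
ask @ H0 ⇒ 9
H0 returns 0
H1 returns 0
H2 returns [45, 0]
H3 returns [[45, 0]]
= [[45, 0]]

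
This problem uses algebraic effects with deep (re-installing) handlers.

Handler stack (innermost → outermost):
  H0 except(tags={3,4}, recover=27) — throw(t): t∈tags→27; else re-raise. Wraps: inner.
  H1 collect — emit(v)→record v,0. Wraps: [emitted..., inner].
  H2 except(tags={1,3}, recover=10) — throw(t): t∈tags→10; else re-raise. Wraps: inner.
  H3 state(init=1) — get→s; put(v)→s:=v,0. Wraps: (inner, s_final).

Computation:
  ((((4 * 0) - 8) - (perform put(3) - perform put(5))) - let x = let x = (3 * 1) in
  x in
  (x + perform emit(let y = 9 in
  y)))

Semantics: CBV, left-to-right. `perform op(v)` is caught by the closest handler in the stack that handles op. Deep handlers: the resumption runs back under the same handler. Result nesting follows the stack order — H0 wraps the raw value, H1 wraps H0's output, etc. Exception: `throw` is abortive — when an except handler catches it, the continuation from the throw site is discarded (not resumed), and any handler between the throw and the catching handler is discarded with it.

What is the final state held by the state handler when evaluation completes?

Step-by-step:
put(3) @ H3 ⇒ s:=3
put(5) @ H3 ⇒ s:=5
emit(9) @ H1 ⇒ out+=9
H0 returns -11
H1 returns [9, -11]
H2 returns [9, -11]
H3 returns ([9, -11], 5)
= ([9, -11], 5)

Answer: 5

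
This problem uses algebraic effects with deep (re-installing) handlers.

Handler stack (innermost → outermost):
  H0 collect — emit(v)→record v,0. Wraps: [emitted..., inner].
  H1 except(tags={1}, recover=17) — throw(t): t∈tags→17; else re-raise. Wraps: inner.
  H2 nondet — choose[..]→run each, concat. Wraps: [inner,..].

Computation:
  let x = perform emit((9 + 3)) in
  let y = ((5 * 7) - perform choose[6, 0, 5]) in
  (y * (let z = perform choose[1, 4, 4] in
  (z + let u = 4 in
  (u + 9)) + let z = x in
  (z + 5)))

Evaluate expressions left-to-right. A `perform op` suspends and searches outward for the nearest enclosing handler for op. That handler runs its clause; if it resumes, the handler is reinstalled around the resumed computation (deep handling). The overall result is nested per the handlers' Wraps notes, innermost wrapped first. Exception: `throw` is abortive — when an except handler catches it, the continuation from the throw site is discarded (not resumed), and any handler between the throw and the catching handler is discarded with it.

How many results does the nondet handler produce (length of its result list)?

Answer: 9

Step-by-step:
emit(12) @ H0 ⇒ out+=12
choose[6, 0, 5] @ H2
  branch[0] choose=6:
    choose[1, 4, 4] @ H2
      branch[0] choose=1:
        H0 returns [12, 551]
        H1 returns [12, 551]
        H2 returns [[12, 551]]
      branch[1] choose=4:
        H0 returns [12, 638]
        H1 returns [12, 638]
        H2 returns [[12, 638]]
      branch[2] choose=4:
        H0 returns [12, 638]
        H1 returns [12, 638]
        H2 returns [[12, 638]]
  branch[1] choose=0:
    choose[1, 4, 4] @ H2
      branch[0] choose=1:
        H0 returns [12, 665]
        H1 returns [12, 665]
        H2 returns [[12, 665]]
      branch[1] choose=4:
        H0 returns [12, 770]
        H1 returns [12, 770]
        H2 returns [[12, 770]]
      branch[2] choose=4:
        H0 returns [12, 770]
        H1 returns [12, 770]
        H2 returns [[12, 770]]
  branch[2] choose=5:
    choose[1, 4, 4] @ H2
      branch[0] choose=1:
        H0 returns [12, 570]
        H1 returns [12, 570]
        H2 returns [[12, 570]]
      branch[1] choose=4:
        H0 returns [12, 660]
        H1 returns [12, 660]
        H2 returns [[12, 660]]
      branch[2] choose=4:
        H0 returns [12, 660]
        H1 returns [12, 660]
        H2 returns [[12, 660]]
= [[12, 551], [12, 638], [12, 638], [12, 665], [12, 770], [12, 770], [12, 570], [12, 660], [12, 660]]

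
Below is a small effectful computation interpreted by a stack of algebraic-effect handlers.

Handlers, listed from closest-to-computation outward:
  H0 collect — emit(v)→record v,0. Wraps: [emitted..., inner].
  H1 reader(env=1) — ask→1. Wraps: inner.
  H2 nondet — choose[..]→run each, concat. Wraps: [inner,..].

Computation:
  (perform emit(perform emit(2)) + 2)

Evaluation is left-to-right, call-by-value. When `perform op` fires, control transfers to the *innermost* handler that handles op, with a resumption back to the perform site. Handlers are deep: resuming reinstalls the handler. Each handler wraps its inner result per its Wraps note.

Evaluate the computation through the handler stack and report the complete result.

Answer: [[2, 0, 2]]

Step-by-step:
emit(2) @ H0 ⇒ out+=2
emit(0) @ H0 ⇒ out+=0
H0 returns [2, 0, 2]
H1 returns [2, 0, 2]
H2 returns [[2, 0, 2]]
= [[2, 0, 2]]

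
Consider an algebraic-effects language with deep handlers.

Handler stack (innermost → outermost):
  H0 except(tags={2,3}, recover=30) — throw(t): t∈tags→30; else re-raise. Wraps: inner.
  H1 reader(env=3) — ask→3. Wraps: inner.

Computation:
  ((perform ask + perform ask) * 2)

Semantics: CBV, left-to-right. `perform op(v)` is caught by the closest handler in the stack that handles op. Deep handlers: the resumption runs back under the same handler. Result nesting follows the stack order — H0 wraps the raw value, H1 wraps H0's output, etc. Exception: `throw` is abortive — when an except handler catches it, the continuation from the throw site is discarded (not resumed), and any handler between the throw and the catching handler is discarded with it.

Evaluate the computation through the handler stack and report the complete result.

Answer: 12

Evaluation trace:
ask @ H1 ⇒ 3
ask @ H1 ⇒ 3
H0 returns 12
H1 returns 12
= 12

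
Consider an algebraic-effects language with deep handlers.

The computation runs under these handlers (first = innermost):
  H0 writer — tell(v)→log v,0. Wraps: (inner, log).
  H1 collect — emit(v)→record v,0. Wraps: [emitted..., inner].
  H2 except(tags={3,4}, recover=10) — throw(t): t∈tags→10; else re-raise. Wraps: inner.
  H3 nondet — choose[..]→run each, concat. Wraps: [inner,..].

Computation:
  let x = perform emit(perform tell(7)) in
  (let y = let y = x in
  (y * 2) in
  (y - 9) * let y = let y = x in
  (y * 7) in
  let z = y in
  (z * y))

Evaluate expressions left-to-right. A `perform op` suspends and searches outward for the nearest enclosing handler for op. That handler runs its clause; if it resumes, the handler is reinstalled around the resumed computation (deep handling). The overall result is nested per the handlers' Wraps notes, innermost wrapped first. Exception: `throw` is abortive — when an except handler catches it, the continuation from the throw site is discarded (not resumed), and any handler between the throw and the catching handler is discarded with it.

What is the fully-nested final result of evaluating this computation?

Evaluation trace:
tell(7) @ H0 ⇒ log+=7
emit(0) @ H1 ⇒ out+=0
H0 returns (0, (7))
H1 returns [0, (0, (7))]
H2 returns [0, (0, (7))]
H3 returns [[0, (0, (7))]]
= [[0, (0, (7))]]

Answer: [[0, (0, (7))]]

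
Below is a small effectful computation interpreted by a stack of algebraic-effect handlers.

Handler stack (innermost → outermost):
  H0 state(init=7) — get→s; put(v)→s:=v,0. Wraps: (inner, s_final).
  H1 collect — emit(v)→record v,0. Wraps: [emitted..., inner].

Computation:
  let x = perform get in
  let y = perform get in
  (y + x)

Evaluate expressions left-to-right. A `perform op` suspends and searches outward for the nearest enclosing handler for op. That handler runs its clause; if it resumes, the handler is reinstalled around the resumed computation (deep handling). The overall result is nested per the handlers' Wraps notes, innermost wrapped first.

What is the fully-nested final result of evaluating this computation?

Step-by-step:
get @ H0 ⇒ 7
get @ H0 ⇒ 7
H0 returns (14, 7)
H1 returns [(14, 7)]
= [(14, 7)]

Answer: [(14, 7)]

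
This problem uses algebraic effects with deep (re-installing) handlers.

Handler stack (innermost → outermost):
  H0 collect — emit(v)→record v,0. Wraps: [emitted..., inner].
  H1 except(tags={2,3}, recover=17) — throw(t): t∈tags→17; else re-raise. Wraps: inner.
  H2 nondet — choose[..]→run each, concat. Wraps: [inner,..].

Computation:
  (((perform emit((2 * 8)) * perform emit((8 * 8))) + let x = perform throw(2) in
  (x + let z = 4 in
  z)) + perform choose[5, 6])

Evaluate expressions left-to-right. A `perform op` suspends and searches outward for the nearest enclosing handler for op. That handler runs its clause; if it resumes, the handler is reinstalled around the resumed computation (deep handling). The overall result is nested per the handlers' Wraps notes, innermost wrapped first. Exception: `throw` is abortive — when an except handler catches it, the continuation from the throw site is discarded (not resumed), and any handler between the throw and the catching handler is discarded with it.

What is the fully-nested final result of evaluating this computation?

Answer: [17]

Step-by-step:
emit(16) @ H0 ⇒ out+=16
emit(64) @ H0 ⇒ out+=64
throw(2) @ H1 caught ⇒ 17
H2 returns [17]
= [17]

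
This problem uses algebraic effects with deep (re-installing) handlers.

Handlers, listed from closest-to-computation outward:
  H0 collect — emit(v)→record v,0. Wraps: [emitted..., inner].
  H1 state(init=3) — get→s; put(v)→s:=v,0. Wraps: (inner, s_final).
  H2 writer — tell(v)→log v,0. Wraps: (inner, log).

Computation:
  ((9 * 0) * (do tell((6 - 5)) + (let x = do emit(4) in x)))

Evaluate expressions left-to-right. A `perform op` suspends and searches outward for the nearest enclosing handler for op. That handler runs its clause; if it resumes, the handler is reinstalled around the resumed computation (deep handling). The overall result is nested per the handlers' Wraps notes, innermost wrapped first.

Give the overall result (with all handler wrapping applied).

Working:
tell(1) @ H2 ⇒ log+=1
emit(4) @ H0 ⇒ out+=4
H0 returns [4, 0]
H1 returns ([4, 0], 3)
H2 returns (([4, 0], 3), (1))
= (([4, 0], 3), (1))

Answer: (([4, 0], 3), (1))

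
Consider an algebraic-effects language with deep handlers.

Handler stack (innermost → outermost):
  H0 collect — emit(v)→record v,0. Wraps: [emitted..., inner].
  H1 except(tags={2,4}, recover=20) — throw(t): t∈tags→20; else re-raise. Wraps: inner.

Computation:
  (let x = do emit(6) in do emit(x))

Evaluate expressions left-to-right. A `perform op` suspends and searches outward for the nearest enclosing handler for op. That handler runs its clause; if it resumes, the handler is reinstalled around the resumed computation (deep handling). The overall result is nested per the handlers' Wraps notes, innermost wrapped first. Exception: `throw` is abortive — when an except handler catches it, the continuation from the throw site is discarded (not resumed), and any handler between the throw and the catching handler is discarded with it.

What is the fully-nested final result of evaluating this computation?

Answer: [6, 0, 0]

Working:
emit(6) @ H0 ⇒ out+=6
emit(0) @ H0 ⇒ out+=0
H0 returns [6, 0, 0]
H1 returns [6, 0, 0]
= [6, 0, 0]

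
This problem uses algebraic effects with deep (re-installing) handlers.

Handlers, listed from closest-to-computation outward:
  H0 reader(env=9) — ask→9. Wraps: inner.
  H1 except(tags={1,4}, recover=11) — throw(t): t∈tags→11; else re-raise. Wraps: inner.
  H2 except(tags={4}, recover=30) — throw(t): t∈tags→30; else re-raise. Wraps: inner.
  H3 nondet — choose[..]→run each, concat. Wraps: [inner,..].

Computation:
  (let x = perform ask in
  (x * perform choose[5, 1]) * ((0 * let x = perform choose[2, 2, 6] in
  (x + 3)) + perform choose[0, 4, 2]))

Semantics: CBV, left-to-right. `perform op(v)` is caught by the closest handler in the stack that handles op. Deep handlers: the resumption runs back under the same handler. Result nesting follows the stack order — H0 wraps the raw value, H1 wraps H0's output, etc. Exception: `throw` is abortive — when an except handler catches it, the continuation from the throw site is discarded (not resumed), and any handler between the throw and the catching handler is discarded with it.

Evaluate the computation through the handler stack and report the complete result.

Step-by-step:
ask @ H0 ⇒ 9
choose[5, 1] @ H3
  branch[0] choose=5:
    choose[2, 2, 6] @ H3
      branch[0] choose=2:
        choose[0, 4, 2] @ H3
          branch[0] choose=0:
            H0 returns 0
            H1 returns 0
            H2 returns 0
            H3 returns [0]
          branch[1] choose=4:
            H0 returns 180
            H1 returns 180
            H2 returns 180
            H3 returns [180]
          branch[2] choose=2:
            H0 returns 90
            H1 returns 90
            H2 returns 90
            H3 returns [90]
      branch[1] choose=2:
        choose[0, 4, 2] @ H3
          branch[0] choose=0:
            H0 returns 0
            H1 returns 0
            H2 returns 0
            H3 returns [0]
          branch[1] choose=4:
            H0 returns 180
            H1 returns 180
            H2 returns 180
            H3 returns [180]
          branch[2] choose=2:
            H0 returns 90
            H1 returns 90
            H2 returns 90
            H3 returns [90]
      branch[2] choose=6:
        choose[0, 4, 2] @ H3
          branch[0] choose=0:
            H0 returns 0
            H1 returns 0
            H2 returns 0
            H3 returns [0]
          branch[1] choose=4:
            H0 returns 180
            H1 returns 180
            H2 returns 180
            H3 returns [180]
          branch[2] choose=2:
            H0 returns 90
            H1 returns 90
            H2 returns 90
            H3 returns [90]
  branch[1] choose=1:
    choose[2, 2, 6] @ H3
      branch[0] choose=2:
        choose[0, 4, 2] @ H3
          branch[0] choose=0:
            H0 returns 0
            H1 returns 0
            H2 returns 0
            H3 returns [0]
          branch[1] choose=4:
            H0 returns 36
            H1 returns 36
            H2 returns 36
            H3 returns [36]
          branch[2] choose=2:
            H0 returns 18
            H1 returns 18
            H2 returns 18
            H3 returns [18]
      branch[1] choose=2:
        choose[0, 4, 2] @ H3
          branch[0] choose=0:
            H0 returns 0
            H1 returns 0
            H2 returns 0
            H3 returns [0]
          branch[1] choose=4:
            H0 returns 36
            H1 returns 36
            H2 returns 36
            H3 returns [36]
          branch[2] choose=2:
            H0 returns 18
            H1 returns 18
            H2 returns 18
            H3 returns [18]
      branch[2] choose=6:
        choose[0, 4, 2] @ H3
          branch[0] choose=0:
            H0 returns 0
            H1 returns 0
            H2 returns 0
            H3 returns [0]
          branch[1] choose=4:
            H0 returns 36
            H1 returns 36
            H2 returns 36
            H3 returns [36]
          branch[2] choose=2:
            H0 returns 18
            H1 returns 18
            H2 returns 18
            H3 returns [18]
= [0, 180, 90, 0, 180, 90, 0, 180, 90, 0, 36, 18, 0, 36, 18, 0, 36, 18]

Answer: [0, 180, 90, 0, 180, 90, 0, 180, 90, 0, 36, 18, 0, 36, 18, 0, 36, 18]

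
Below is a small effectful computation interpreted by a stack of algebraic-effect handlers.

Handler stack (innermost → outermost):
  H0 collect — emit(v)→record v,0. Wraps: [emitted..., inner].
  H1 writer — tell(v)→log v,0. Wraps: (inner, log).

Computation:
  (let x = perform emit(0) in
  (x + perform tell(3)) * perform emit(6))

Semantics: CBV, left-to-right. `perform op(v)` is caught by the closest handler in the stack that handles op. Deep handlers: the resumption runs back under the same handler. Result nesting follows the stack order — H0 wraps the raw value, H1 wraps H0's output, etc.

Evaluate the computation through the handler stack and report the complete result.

Answer: ([0, 6, 0], (3))

Working:
emit(0) @ H0 ⇒ out+=0
tell(3) @ H1 ⇒ log+=3
emit(6) @ H0 ⇒ out+=6
H0 returns [0, 6, 0]
H1 returns ([0, 6, 0], (3))
= ([0, 6, 0], (3))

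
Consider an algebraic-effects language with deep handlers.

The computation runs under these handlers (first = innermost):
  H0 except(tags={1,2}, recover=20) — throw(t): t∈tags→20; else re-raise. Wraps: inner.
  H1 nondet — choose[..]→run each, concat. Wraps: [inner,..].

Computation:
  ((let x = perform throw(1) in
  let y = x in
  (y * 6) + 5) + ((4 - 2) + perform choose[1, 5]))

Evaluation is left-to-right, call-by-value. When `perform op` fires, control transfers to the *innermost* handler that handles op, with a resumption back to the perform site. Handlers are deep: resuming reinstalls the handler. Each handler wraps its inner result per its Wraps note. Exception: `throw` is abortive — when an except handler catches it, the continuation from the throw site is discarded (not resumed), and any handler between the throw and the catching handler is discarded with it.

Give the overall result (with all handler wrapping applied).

Answer: [20]

Evaluation trace:
throw(1) @ H0 caught ⇒ 20
H1 returns [20]
= [20]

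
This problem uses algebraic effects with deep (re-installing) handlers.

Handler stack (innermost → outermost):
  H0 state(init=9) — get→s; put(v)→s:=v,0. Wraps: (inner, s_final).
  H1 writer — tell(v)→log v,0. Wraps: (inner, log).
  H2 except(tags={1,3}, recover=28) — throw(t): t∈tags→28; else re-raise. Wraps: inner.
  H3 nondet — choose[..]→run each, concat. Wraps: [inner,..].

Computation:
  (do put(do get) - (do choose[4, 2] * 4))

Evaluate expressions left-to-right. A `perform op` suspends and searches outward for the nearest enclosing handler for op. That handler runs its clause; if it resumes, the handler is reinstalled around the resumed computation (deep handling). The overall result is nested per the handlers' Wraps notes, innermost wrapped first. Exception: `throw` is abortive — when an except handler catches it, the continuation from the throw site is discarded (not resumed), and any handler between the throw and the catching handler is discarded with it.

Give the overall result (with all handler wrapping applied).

Answer: [((-16, 9), ()), ((-8, 9), ())]

Step-by-step:
get @ H0 ⇒ 9
put(9) @ H0 ⇒ s:=9
choose[4, 2] @ H3
  branch[0] choose=4:
    H0 returns (-16, 9)
    H1 returns ((-16, 9), ())
    H2 returns ((-16, 9), ())
    H3 returns [((-16, 9), ())]
  branch[1] choose=2:
    H0 returns (-8, 9)
    H1 returns ((-8, 9), ())
    H2 returns ((-8, 9), ())
    H3 returns [((-8, 9), ())]
= [((-16, 9), ()), ((-8, 9), ())]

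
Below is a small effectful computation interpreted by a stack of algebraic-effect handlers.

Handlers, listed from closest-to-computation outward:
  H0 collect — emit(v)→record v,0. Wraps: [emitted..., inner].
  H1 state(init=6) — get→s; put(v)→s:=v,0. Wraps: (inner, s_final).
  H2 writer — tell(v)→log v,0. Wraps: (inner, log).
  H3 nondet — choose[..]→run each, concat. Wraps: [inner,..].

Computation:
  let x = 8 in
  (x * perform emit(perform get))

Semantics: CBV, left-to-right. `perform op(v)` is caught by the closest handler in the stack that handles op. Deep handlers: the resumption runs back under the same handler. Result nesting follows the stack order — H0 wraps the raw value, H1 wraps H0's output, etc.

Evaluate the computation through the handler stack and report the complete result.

Answer: [(([6, 0], 6), ())]

Step-by-step:
get @ H1 ⇒ 6
emit(6) @ H0 ⇒ out+=6
H0 returns [6, 0]
H1 returns ([6, 0], 6)
H2 returns (([6, 0], 6), ())
H3 returns [(([6, 0], 6), ())]
= [(([6, 0], 6), ())]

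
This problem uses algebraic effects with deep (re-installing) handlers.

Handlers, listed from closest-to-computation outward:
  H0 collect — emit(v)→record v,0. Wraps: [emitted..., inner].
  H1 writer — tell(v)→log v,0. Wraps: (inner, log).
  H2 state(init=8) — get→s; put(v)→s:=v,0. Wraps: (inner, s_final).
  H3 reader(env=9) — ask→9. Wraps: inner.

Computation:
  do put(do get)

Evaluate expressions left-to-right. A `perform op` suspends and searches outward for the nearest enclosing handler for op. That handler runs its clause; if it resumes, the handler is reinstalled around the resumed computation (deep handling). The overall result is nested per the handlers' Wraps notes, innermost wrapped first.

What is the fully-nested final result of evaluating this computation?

Evaluation trace:
get @ H2 ⇒ 8
put(8) @ H2 ⇒ s:=8
H0 returns [0]
H1 returns ([0], ())
H2 returns (([0], ()), 8)
H3 returns (([0], ()), 8)
= (([0], ()), 8)

Answer: (([0], ()), 8)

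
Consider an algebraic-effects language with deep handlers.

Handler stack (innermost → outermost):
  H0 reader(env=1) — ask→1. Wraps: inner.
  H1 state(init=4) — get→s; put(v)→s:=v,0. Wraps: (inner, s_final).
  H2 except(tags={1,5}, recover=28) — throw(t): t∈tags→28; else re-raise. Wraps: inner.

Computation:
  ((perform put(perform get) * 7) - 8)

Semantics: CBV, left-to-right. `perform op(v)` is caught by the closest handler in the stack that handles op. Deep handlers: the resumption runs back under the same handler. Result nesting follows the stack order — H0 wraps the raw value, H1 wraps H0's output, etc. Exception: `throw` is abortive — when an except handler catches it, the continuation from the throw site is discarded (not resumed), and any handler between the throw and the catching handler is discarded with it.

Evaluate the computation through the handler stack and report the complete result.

Working:
get @ H1 ⇒ 4
put(4) @ H1 ⇒ s:=4
H0 returns -8
H1 returns (-8, 4)
H2 returns (-8, 4)
= (-8, 4)

Answer: (-8, 4)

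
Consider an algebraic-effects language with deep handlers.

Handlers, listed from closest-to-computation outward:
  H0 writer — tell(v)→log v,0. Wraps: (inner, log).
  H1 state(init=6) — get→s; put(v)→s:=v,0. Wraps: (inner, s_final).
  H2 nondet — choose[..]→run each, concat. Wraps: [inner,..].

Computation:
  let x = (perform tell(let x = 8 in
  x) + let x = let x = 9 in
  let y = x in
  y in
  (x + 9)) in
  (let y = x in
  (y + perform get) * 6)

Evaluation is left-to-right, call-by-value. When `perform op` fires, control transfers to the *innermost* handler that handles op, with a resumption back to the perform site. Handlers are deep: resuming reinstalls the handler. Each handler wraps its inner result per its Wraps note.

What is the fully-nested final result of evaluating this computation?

Answer: [((144, (8)), 6)]

Working:
tell(8) @ H0 ⇒ log+=8
get @ H1 ⇒ 6
H0 returns (144, (8))
H1 returns ((144, (8)), 6)
H2 returns [((144, (8)), 6)]
= [((144, (8)), 6)]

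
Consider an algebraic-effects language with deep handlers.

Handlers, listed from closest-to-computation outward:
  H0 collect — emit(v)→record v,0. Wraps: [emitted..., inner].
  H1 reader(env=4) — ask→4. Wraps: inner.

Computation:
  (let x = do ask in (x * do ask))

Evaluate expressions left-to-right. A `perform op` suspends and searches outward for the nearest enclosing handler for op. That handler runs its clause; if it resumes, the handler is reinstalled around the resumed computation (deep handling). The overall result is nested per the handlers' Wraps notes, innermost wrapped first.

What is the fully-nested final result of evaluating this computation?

Answer: [16]

Working:
ask @ H1 ⇒ 4
ask @ H1 ⇒ 4
H0 returns [16]
H1 returns [16]
= [16]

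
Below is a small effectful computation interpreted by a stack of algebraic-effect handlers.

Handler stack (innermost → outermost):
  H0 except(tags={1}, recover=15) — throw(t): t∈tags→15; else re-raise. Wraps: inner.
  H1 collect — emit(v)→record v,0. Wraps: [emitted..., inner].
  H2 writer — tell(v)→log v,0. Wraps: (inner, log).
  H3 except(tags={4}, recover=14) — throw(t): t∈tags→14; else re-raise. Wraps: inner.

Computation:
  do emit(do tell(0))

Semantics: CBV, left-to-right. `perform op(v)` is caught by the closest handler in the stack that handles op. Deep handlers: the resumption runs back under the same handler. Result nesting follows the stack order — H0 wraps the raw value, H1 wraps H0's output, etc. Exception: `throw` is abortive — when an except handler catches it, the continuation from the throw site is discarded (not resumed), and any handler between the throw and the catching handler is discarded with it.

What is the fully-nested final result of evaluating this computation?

Working:
tell(0) @ H2 ⇒ log+=0
emit(0) @ H1 ⇒ out+=0
H0 returns 0
H1 returns [0, 0]
H2 returns ([0, 0], (0))
H3 returns ([0, 0], (0))
= ([0, 0], (0))

Answer: ([0, 0], (0))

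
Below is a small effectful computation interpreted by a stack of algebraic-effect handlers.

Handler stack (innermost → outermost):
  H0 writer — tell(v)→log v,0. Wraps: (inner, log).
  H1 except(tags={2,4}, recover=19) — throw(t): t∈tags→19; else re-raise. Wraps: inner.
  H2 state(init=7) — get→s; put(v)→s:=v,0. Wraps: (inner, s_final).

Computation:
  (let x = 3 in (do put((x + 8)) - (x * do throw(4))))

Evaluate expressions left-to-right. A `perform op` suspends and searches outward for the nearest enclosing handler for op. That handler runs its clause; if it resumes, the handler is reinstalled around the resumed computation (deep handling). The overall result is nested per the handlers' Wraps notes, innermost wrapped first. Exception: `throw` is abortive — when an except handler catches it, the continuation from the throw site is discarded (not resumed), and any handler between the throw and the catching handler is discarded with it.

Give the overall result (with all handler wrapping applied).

Evaluation trace:
put(11) @ H2 ⇒ s:=11
throw(4) @ H1 caught ⇒ 19
H2 returns (19, 11)
= (19, 11)

Answer: (19, 11)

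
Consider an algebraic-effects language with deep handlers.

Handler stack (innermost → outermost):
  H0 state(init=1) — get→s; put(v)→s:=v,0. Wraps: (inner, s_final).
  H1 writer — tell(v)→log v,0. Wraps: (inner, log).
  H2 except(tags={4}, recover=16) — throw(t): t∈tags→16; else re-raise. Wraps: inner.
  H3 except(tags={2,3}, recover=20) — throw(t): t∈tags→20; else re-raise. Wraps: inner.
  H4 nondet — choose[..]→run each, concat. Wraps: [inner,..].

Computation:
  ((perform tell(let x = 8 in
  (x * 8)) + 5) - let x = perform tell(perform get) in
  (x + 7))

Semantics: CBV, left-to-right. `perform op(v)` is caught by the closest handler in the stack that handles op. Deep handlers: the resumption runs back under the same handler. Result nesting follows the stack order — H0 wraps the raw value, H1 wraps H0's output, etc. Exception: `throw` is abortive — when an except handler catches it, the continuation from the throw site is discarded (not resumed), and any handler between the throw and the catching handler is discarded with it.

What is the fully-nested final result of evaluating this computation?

Answer: [((-2, 1), (64, 1))]

Step-by-step:
tell(64) @ H1 ⇒ log+=64
get @ H0 ⇒ 1
tell(1) @ H1 ⇒ log+=1
H0 returns (-2, 1)
H1 returns ((-2, 1), (64, 1))
H2 returns ((-2, 1), (64, 1))
H3 returns ((-2, 1), (64, 1))
H4 returns [((-2, 1), (64, 1))]
= [((-2, 1), (64, 1))]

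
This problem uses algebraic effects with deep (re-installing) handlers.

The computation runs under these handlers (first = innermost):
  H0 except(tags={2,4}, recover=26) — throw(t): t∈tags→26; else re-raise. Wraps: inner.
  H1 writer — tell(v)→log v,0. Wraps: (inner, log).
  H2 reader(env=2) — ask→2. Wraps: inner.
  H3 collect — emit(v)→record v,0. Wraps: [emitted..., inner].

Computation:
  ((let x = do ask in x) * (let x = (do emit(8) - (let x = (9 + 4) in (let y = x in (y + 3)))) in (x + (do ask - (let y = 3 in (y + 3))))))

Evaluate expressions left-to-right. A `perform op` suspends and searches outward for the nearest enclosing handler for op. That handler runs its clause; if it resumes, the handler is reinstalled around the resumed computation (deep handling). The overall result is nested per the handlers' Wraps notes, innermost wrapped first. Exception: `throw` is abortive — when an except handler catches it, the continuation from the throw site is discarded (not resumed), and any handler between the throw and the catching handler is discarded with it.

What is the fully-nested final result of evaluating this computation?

Answer: [8, (-40, ())]

Step-by-step:
ask @ H2 ⇒ 2
emit(8) @ H3 ⇒ out+=8
ask @ H2 ⇒ 2
H0 returns -40
H1 returns (-40, ())
H2 returns (-40, ())
H3 returns [8, (-40, ())]
= [8, (-40, ())]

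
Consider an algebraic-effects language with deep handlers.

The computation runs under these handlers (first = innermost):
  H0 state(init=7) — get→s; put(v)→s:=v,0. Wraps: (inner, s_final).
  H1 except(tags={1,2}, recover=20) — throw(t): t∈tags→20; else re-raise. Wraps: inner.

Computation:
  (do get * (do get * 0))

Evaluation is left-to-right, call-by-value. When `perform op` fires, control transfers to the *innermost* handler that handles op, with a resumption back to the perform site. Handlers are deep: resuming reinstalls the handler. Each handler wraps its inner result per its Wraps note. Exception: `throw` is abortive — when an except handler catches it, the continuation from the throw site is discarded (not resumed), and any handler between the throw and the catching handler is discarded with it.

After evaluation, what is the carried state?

Step-by-step:
get @ H0 ⇒ 7
get @ H0 ⇒ 7
H0 returns (0, 7)
H1 returns (0, 7)
= (0, 7)

Answer: 7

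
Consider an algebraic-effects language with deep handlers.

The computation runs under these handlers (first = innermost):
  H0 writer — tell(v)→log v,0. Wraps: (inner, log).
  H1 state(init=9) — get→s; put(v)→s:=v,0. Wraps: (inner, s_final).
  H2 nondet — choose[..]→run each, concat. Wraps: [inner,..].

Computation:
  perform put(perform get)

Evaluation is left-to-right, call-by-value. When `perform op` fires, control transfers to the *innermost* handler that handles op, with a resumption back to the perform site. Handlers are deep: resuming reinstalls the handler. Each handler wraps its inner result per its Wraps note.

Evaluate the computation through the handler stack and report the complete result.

Evaluation trace:
get @ H1 ⇒ 9
put(9) @ H1 ⇒ s:=9
H0 returns (0, ())
H1 returns ((0, ()), 9)
H2 returns [((0, ()), 9)]
= [((0, ()), 9)]

Answer: [((0, ()), 9)]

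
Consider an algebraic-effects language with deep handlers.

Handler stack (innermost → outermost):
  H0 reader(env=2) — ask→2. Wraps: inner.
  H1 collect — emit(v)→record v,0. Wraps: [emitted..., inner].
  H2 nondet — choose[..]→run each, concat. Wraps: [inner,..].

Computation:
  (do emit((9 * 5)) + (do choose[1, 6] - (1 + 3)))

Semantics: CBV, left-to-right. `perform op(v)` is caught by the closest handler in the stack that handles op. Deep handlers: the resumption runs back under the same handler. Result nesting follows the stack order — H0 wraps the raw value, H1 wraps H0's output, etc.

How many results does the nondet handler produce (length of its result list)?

Working:
emit(45) @ H1 ⇒ out+=45
choose[1, 6] @ H2
  branch[0] choose=1:
    H0 returns -3
    H1 returns [45, -3]
    H2 returns [[45, -3]]
  branch[1] choose=6:
    H0 returns 2
    H1 returns [45, 2]
    H2 returns [[45, 2]]
= [[45, -3], [45, 2]]

Answer: 2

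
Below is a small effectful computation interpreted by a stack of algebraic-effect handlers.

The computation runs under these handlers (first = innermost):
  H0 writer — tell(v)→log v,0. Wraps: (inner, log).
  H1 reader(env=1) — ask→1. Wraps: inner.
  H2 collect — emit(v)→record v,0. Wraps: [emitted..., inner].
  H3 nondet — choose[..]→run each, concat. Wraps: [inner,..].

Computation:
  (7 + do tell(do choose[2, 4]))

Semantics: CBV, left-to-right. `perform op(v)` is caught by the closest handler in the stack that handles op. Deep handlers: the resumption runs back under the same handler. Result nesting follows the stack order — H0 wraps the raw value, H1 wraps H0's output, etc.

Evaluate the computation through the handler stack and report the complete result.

Answer: [[(7, (2))], [(7, (4))]]

Step-by-step:
choose[2, 4] @ H3
  branch[0] choose=2:
    tell(2) @ H0 ⇒ log+=2
    H0 returns (7, (2))
    H1 returns (7, (2))
    H2 returns [(7, (2))]
    H3 returns [[(7, (2))]]
  branch[1] choose=4:
    tell(4) @ H0 ⇒ log+=4
    H0 returns (7, (4))
    H1 returns (7, (4))
    H2 returns [(7, (4))]
    H3 returns [[(7, (4))]]
= [[(7, (2))], [(7, (4))]]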